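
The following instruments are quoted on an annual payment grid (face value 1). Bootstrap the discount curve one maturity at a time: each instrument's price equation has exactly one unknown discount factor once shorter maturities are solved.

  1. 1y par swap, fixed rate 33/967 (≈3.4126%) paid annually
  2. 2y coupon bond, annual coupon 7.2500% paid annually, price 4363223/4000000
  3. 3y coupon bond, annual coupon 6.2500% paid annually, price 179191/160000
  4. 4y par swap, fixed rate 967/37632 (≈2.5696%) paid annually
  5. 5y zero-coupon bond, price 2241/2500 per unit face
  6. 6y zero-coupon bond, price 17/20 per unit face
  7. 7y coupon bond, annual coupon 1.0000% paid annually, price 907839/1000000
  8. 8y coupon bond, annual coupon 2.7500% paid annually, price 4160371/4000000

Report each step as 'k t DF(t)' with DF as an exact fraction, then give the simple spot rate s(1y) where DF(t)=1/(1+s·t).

step 1 [1y] swap r/1=33/967: DF=(1 − 33/967·(0))/(1+33/967) = 967/1000 ≈ 0.967000
step 2 [2y] bond c/1=29/400: DF=(4363223/4000000 − 29/400·(0.967000))/(1+29/400) = 9517/10000 ≈ 0.951700
step 3 [3y] bond c/1=1/16: DF=(179191/160000 − 1/16·(0.967000+0.951700))/(1+1/16) = 2353/2500 ≈ 0.941200
step 4 [4y] swap r/1=967/37632: DF=(1 − 967/37632·(0.967000+0.951700+0.941200))/(1+967/37632) = 9033/10000 ≈ 0.903300
step 5 [5y] zero: DF = P = 2241/2500 ≈ 0.896400
step 6 [6y] zero: DF = P = 17/20 ≈ 0.850000
step 7 [7y] bond c/1=1/100: DF=(907839/1000000 − 1/100·(0.967000+0.951700+0.941200+0.903300+0.896400+0.850000))/(1+1/100) = 8443/10000 ≈ 0.844300
step 8 [8y] bond c/1=11/400: DF=(4160371/4000000 − 11/400·(0.967000+0.951700+0.941200+0.903300+0.896400+0.850000+0.844300))/(1+11/400) = 4211/5000 ≈ 0.842200

1 1 967/1000
2 2 9517/10000
3 3 2353/2500
4 4 9033/10000
5 5 2241/2500
6 6 17/20
7 7 8443/10000
8 8 4211/5000
s(1y) = (1/(967/1000) − 1)/(1) = 33/967 ≈ 3.4126%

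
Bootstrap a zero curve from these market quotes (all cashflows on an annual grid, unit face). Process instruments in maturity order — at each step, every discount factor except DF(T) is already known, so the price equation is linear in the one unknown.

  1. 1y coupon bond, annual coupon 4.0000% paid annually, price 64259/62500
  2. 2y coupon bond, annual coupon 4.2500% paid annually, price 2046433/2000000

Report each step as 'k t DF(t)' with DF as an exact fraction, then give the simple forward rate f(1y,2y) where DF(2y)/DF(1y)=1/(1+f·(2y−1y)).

1 1 4943/5000
2 2 2353/2500
f(1y,2y) = ((4943/5000)/(2353/2500) − 1)/(1) = 237/4706 ≈ 5.0361%

step 1 [1y] bond c/1=1/25: DF=(64259/62500 − 1/25·(0))/(1+1/25) = 4943/5000 ≈ 0.988600
step 2 [2y] bond c/1=17/400: DF=(2046433/2000000 − 17/400·(0.988600))/(1+17/400) = 2353/2500 ≈ 0.941200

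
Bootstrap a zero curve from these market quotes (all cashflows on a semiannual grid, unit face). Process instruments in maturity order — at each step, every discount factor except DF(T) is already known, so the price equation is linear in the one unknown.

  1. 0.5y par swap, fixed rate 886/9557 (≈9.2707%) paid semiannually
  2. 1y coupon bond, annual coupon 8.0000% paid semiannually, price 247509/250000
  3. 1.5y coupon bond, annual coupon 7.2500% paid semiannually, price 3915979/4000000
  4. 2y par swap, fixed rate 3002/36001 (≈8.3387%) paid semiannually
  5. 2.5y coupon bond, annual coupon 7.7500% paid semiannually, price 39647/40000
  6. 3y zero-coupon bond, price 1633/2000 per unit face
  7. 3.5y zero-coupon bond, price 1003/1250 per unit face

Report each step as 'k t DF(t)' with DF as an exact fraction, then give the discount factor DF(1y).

step 1 [0.5y] swap r/2=443/9557: DF=(1 − 443/9557·(0))/(1+443/9557) = 9557/10000 ≈ 0.955700
step 2 [1y] bond c/2=1/25: DF=(247509/250000 − 1/25·(0.955700))/(1+1/25) = 572/625 ≈ 0.915200
step 3 [1.5y] bond c/2=29/800: DF=(3915979/4000000 − 29/800·(0.955700+0.915200))/(1+29/800) = 8793/10000 ≈ 0.879300
step 4 [2y] swap r/2=1501/36001: DF=(1 − 1501/36001·(0.955700+0.915200+0.879300))/(1+1501/36001) = 8499/10000 ≈ 0.849900
step 5 [2.5y] bond c/2=31/800: DF=(39647/40000 − 31/800·(0.955700+0.915200+0.879300+0.849900))/(1+31/800) = 8199/10000 ≈ 0.819900
step 6 [3y] zero: DF = P = 1633/2000 ≈ 0.816500
step 7 [3.5y] zero: DF = P = 1003/1250 ≈ 0.802400

1 1/2 9557/10000
2 1 572/625
3 3/2 8793/10000
4 2 8499/10000
5 5/2 8199/10000
6 3 1633/2000
7 7/2 1003/1250
DF(1y) = 572/625 ≈ 0.915200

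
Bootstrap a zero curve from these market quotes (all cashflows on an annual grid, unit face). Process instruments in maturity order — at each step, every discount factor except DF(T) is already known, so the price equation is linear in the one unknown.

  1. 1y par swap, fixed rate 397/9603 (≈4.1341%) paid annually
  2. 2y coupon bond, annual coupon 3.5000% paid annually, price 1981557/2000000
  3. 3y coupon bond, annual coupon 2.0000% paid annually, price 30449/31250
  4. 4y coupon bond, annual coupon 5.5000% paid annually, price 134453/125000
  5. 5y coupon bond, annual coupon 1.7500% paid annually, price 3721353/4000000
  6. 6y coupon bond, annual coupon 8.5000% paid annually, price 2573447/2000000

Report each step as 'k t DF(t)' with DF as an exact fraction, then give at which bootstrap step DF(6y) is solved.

1 1 9603/10000
2 2 578/625
3 3 9183/10000
4 4 4367/5000
5 5 8511/10000
6 6 1039/1250
DF(6y) is solved at step 6

step 1 [1y] swap r/1=397/9603: DF=(1 − 397/9603·(0))/(1+397/9603) = 9603/10000 ≈ 0.960300
step 2 [2y] bond c/1=7/200: DF=(1981557/2000000 − 7/200·(0.960300))/(1+7/200) = 578/625 ≈ 0.924800
step 3 [3y] bond c/1=1/50: DF=(30449/31250 − 1/50·(0.960300+0.924800))/(1+1/50) = 9183/10000 ≈ 0.918300
step 4 [4y] bond c/1=11/200: DF=(134453/125000 − 11/200·(0.960300+0.924800+0.918300))/(1+11/200) = 4367/5000 ≈ 0.873400
step 5 [5y] bond c/1=7/400: DF=(3721353/4000000 − 7/400·(0.960300+0.924800+0.918300+0.873400))/(1+7/400) = 8511/10000 ≈ 0.851100
step 6 [6y] bond c/1=17/200: DF=(2573447/2000000 − 17/200·(0.960300+0.924800+0.918300+0.873400+0.851100))/(1+17/200) = 1039/1250 ≈ 0.831200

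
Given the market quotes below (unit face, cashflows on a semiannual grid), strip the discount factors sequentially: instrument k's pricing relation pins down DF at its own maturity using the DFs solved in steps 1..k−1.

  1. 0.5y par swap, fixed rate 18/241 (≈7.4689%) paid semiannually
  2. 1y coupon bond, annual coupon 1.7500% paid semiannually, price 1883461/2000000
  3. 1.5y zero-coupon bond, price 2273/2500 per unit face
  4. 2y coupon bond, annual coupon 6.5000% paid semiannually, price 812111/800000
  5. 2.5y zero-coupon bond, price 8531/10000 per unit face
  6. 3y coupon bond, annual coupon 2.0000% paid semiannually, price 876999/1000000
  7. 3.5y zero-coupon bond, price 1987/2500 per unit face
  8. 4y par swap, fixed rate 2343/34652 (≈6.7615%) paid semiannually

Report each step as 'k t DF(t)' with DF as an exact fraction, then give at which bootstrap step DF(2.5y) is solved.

1 1/2 241/250
2 1 2313/2500
3 3/2 2273/2500
4 2 8951/10000
5 5/2 8531/10000
6 3 8233/10000
7 7/2 1987/2500
8 4 7657/10000
DF(2.5y) is solved at step 5

step 1 [0.5y] swap r/2=9/241: DF=(1 − 9/241·(0))/(1+9/241) = 241/250 ≈ 0.964000
step 2 [1y] bond c/2=7/800: DF=(1883461/2000000 − 7/800·(0.964000))/(1+7/800) = 2313/2500 ≈ 0.925200
step 3 [1.5y] zero: DF = P = 2273/2500 ≈ 0.909200
step 4 [2y] bond c/2=13/400: DF=(812111/800000 − 13/400·(0.964000+0.925200+0.909200))/(1+13/400) = 8951/10000 ≈ 0.895100
step 5 [2.5y] zero: DF = P = 8531/10000 ≈ 0.853100
step 6 [3y] bond c/2=1/100: DF=(876999/1000000 − 1/100·(0.964000+0.925200+0.909200+0.895100+0.853100))/(1+1/100) = 8233/10000 ≈ 0.823300
step 7 [3.5y] zero: DF = P = 1987/2500 ≈ 0.794800
step 8 [4y] swap r/2=2343/69304: DF=(1 − 2343/69304·(0.964000+0.925200+0.909200+0.895100+0.853100+0.823300+0.794800))/(1+2343/69304) = 7657/10000 ≈ 0.765700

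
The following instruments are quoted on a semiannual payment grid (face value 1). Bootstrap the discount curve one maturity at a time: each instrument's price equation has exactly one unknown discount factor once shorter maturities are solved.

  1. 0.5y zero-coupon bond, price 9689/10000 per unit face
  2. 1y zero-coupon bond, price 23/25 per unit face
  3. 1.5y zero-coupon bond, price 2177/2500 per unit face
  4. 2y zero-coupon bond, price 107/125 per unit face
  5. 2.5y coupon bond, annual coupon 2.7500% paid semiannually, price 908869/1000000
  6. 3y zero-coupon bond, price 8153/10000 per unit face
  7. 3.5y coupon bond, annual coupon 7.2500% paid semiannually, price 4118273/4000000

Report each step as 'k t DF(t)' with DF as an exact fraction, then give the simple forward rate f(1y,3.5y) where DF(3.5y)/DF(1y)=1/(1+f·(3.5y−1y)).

1 1/2 9689/10000
2 1 23/25
3 3/2 2177/2500
4 2 107/125
5 5/2 339/400
6 3 8153/10000
7 7/2 8089/10000
f(1y,3.5y) = ((23/25)/(8089/10000) − 1)/(5/2) = 2222/40445 ≈ 5.4939%

step 1 [0.5y] zero: DF = P = 9689/10000 ≈ 0.968900
step 2 [1y] zero: DF = P = 23/25 ≈ 0.920000
step 3 [1.5y] zero: DF = P = 2177/2500 ≈ 0.870800
step 4 [2y] zero: DF = P = 107/125 ≈ 0.856000
step 5 [2.5y] bond c/2=11/800: DF=(908869/1000000 − 11/800·(0.968900+0.920000+0.870800+0.856000))/(1+11/800) = 339/400 ≈ 0.847500
step 6 [3y] zero: DF = P = 8153/10000 ≈ 0.815300
step 7 [3.5y] bond c/2=29/800: DF=(4118273/4000000 − 29/800·(0.968900+0.920000+0.870800+0.856000+0.847500+0.815300))/(1+29/800) = 8089/10000 ≈ 0.808900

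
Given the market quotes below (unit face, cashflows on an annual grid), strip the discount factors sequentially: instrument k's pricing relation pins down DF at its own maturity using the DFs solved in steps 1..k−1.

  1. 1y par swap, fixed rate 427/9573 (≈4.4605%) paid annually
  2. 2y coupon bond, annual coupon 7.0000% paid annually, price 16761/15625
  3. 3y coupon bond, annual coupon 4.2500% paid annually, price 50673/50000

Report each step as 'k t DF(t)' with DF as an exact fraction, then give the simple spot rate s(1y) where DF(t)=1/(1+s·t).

1 1 9573/10000
2 2 9399/10000
3 3 2237/2500
s(1y) = (1/(9573/10000) − 1)/(1) = 427/9573 ≈ 4.4605%

step 1 [1y] swap r/1=427/9573: DF=(1 − 427/9573·(0))/(1+427/9573) = 9573/10000 ≈ 0.957300
step 2 [2y] bond c/1=7/100: DF=(16761/15625 − 7/100·(0.957300))/(1+7/100) = 9399/10000 ≈ 0.939900
step 3 [3y] bond c/1=17/400: DF=(50673/50000 − 17/400·(0.957300+0.939900))/(1+17/400) = 2237/2500 ≈ 0.894800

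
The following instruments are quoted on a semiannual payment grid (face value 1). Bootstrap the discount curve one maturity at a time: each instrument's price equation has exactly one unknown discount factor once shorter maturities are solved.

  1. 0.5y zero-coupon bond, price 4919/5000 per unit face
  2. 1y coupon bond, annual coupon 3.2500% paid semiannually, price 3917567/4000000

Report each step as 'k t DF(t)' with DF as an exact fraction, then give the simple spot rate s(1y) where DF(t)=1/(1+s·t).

1 1/2 4919/5000
2 1 237/250
s(1y) = (1/(237/250) − 1)/(1) = 13/237 ≈ 5.4852%

step 1 [0.5y] zero: DF = P = 4919/5000 ≈ 0.983800
step 2 [1y] bond c/2=13/800: DF=(3917567/4000000 − 13/800·(0.983800))/(1+13/800) = 237/250 ≈ 0.948000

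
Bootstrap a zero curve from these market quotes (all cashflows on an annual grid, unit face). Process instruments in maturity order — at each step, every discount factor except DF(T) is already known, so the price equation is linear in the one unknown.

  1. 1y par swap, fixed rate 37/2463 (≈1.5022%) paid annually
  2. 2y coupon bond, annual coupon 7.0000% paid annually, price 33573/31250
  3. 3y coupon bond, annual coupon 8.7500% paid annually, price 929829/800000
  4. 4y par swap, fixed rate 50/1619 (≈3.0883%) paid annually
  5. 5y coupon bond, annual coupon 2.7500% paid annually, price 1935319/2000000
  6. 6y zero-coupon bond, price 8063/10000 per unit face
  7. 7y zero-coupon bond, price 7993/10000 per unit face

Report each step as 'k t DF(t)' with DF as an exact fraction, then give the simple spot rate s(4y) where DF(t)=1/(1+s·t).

1 1 2463/2500
2 2 2349/2500
3 3 9139/10000
4 4 177/200
5 5 8421/10000
6 6 8063/10000
7 7 7993/10000
s(4y) = (1/(177/200) − 1)/(4) = 23/708 ≈ 3.2486%

step 1 [1y] swap r/1=37/2463: DF=(1 − 37/2463·(0))/(1+37/2463) = 2463/2500 ≈ 0.985200
step 2 [2y] bond c/1=7/100: DF=(33573/31250 − 7/100·(0.985200))/(1+7/100) = 2349/2500 ≈ 0.939600
step 3 [3y] bond c/1=7/80: DF=(929829/800000 − 7/80·(0.985200+0.939600))/(1+7/80) = 9139/10000 ≈ 0.913900
step 4 [4y] swap r/1=50/1619: DF=(1 − 50/1619·(0.985200+0.939600+0.913900))/(1+50/1619) = 177/200 ≈ 0.885000
step 5 [5y] bond c/1=11/400: DF=(1935319/2000000 − 11/400·(0.985200+0.939600+0.913900+0.885000))/(1+11/400) = 8421/10000 ≈ 0.842100
step 6 [6y] zero: DF = P = 8063/10000 ≈ 0.806300
step 7 [7y] zero: DF = P = 7993/10000 ≈ 0.799300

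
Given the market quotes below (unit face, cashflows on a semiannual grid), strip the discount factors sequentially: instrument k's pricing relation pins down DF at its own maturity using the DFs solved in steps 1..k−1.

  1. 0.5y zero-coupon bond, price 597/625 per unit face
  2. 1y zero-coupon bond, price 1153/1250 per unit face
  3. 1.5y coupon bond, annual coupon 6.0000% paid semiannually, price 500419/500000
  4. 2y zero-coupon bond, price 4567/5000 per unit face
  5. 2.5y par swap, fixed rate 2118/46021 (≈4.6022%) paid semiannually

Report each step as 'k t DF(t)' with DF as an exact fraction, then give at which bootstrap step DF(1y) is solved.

1 1/2 597/625
2 1 1153/1250
3 3/2 917/1000
4 2 4567/5000
5 5/2 8941/10000
DF(1y) is solved at step 2

step 1 [0.5y] zero: DF = P = 597/625 ≈ 0.955200
step 2 [1y] zero: DF = P = 1153/1250 ≈ 0.922400
step 3 [1.5y] bond c/2=3/100: DF=(500419/500000 − 3/100·(0.955200+0.922400))/(1+3/100) = 917/1000 ≈ 0.917000
step 4 [2y] zero: DF = P = 4567/5000 ≈ 0.913400
step 5 [2.5y] swap r/2=1059/46021: DF=(1 − 1059/46021·(0.955200+0.922400+0.917000+0.913400))/(1+1059/46021) = 8941/10000 ≈ 0.894100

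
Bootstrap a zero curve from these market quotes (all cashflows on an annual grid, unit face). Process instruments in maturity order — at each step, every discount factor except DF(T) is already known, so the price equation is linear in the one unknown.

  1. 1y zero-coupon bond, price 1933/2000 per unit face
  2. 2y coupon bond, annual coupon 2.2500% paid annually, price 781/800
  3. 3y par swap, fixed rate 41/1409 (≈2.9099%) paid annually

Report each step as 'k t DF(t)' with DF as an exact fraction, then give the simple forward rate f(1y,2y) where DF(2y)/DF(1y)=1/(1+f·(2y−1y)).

step 1 [1y] zero: DF = P = 1933/2000 ≈ 0.966500
step 2 [2y] bond c/1=9/400: DF=(781/800 − 9/400·(0.966500))/(1+9/400) = 1867/2000 ≈ 0.933500
step 3 [3y] swap r/1=41/1409: DF=(1 − 41/1409·(0.966500+0.933500))/(1+41/1409) = 459/500 ≈ 0.918000

1 1 1933/2000
2 2 1867/2000
3 3 459/500
f(1y,2y) = ((1933/2000)/(1867/2000) − 1)/(1) = 66/1867 ≈ 3.5351%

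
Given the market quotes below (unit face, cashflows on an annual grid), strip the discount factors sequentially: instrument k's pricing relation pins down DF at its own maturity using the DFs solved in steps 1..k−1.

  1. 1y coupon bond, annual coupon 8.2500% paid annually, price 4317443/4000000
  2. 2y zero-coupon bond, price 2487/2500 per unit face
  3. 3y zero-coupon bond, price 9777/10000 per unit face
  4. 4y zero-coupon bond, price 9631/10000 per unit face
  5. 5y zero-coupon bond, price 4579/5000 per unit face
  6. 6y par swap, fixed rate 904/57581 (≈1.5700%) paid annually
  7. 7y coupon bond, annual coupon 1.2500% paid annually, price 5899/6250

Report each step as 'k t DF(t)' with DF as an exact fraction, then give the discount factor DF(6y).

1 1 9971/10000
2 2 2487/2500
3 3 9777/10000
4 4 9631/10000
5 5 4579/5000
6 6 1137/1250
7 7 8611/10000
DF(6y) = 1137/1250 ≈ 0.909600

step 1 [1y] bond c/1=33/400: DF=(4317443/4000000 − 33/400·(0))/(1+33/400) = 9971/10000 ≈ 0.997100
step 2 [2y] zero: DF = P = 2487/2500 ≈ 0.994800
step 3 [3y] zero: DF = P = 9777/10000 ≈ 0.977700
step 4 [4y] zero: DF = P = 9631/10000 ≈ 0.963100
step 5 [5y] zero: DF = P = 4579/5000 ≈ 0.915800
step 6 [6y] swap r/1=904/57581: DF=(1 − 904/57581·(0.997100+0.994800+0.977700+0.963100+0.915800))/(1+904/57581) = 1137/1250 ≈ 0.909600
step 7 [7y] bond c/1=1/80: DF=(5899/6250 − 1/80·(0.997100+0.994800+0.977700+0.963100+0.915800+0.909600))/(1+1/80) = 8611/10000 ≈ 0.861100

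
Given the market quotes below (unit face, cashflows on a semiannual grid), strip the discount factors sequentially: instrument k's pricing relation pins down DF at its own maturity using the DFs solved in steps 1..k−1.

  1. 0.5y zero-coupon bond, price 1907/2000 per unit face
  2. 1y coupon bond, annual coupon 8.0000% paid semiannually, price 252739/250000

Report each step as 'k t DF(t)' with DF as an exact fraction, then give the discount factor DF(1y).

1 1/2 1907/2000
2 1 4677/5000
DF(1y) = 4677/5000 ≈ 0.935400

step 1 [0.5y] zero: DF = P = 1907/2000 ≈ 0.953500
step 2 [1y] bond c/2=1/25: DF=(252739/250000 − 1/25·(0.953500))/(1+1/25) = 4677/5000 ≈ 0.935400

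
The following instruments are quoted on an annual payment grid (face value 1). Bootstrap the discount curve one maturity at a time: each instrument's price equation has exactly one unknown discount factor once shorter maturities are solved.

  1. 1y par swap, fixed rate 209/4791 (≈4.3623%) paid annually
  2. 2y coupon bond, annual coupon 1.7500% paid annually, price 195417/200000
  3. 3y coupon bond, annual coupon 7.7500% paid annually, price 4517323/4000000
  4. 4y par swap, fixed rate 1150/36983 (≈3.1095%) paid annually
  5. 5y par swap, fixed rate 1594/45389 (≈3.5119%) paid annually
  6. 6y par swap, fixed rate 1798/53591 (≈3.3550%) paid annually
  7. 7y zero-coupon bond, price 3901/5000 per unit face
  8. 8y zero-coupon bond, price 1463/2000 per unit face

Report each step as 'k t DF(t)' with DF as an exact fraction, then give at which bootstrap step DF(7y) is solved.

1 1 4791/5000
2 2 4719/5000
3 3 9113/10000
4 4 177/200
5 5 4203/5000
6 6 4101/5000
7 7 3901/5000
8 8 1463/2000
DF(7y) is solved at step 7

step 1 [1y] swap r/1=209/4791: DF=(1 − 209/4791·(0))/(1+209/4791) = 4791/5000 ≈ 0.958200
step 2 [2y] bond c/1=7/400: DF=(195417/200000 − 7/400·(0.958200))/(1+7/400) = 4719/5000 ≈ 0.943800
step 3 [3y] bond c/1=31/400: DF=(4517323/4000000 − 31/400·(0.958200+0.943800))/(1+31/400) = 9113/10000 ≈ 0.911300
step 4 [4y] swap r/1=1150/36983: DF=(1 − 1150/36983·(0.958200+0.943800+0.911300))/(1+1150/36983) = 177/200 ≈ 0.885000
step 5 [5y] swap r/1=1594/45389: DF=(1 − 1594/45389·(0.958200+0.943800+0.911300+0.885000))/(1+1594/45389) = 4203/5000 ≈ 0.840600
step 6 [6y] swap r/1=1798/53591: DF=(1 − 1798/53591·(0.958200+0.943800+0.911300+0.885000+0.840600))/(1+1798/53591) = 4101/5000 ≈ 0.820200
step 7 [7y] zero: DF = P = 3901/5000 ≈ 0.780200
step 8 [8y] zero: DF = P = 1463/2000 ≈ 0.731500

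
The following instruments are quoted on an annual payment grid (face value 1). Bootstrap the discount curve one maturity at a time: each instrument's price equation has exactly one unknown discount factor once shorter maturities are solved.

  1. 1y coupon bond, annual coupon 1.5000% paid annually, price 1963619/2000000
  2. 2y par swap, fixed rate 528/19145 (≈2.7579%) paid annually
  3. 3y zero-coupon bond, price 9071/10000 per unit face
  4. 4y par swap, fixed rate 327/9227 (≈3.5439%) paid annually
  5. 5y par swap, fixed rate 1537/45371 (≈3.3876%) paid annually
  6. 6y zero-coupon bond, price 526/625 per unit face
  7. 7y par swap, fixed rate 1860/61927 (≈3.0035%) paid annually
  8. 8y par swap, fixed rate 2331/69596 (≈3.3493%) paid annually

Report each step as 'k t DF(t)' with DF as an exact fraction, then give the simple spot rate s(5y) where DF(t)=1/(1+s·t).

1 1 9673/10000
2 2 592/625
3 3 9071/10000
4 4 2173/2500
5 5 8463/10000
6 6 526/625
7 7 407/500
8 8 7669/10000
s(5y) = (1/(8463/10000) − 1)/(5) = 1537/42315 ≈ 3.6323%

step 1 [1y] bond c/1=3/200: DF=(1963619/2000000 − 3/200·(0))/(1+3/200) = 9673/10000 ≈ 0.967300
step 2 [2y] swap r/1=528/19145: DF=(1 − 528/19145·(0.967300))/(1+528/19145) = 592/625 ≈ 0.947200
step 3 [3y] zero: DF = P = 9071/10000 ≈ 0.907100
step 4 [4y] swap r/1=327/9227: DF=(1 − 327/9227·(0.967300+0.947200+0.907100))/(1+327/9227) = 2173/2500 ≈ 0.869200
step 5 [5y] swap r/1=1537/45371: DF=(1 − 1537/45371·(0.967300+0.947200+0.907100+0.869200))/(1+1537/45371) = 8463/10000 ≈ 0.846300
step 6 [6y] zero: DF = P = 526/625 ≈ 0.841600
step 7 [7y] swap r/1=1860/61927: DF=(1 − 1860/61927·(0.967300+0.947200+0.907100+0.869200+0.846300+0.841600))/(1+1860/61927) = 407/500 ≈ 0.814000
step 8 [8y] swap r/1=2331/69596: DF=(1 − 2331/69596·(0.967300+0.947200+0.907100+0.869200+0.846300+0.841600+0.814000))/(1+2331/69596) = 7669/10000 ≈ 0.766900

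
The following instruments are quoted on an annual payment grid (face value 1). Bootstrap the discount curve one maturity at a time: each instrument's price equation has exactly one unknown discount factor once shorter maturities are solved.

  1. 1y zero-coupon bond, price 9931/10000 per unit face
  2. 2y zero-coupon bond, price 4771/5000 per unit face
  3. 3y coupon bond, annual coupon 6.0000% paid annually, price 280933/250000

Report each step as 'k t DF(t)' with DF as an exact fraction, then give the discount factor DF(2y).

1 1 9931/10000
2 2 4771/5000
3 3 9499/10000
DF(2y) = 4771/5000 ≈ 0.954200

step 1 [1y] zero: DF = P = 9931/10000 ≈ 0.993100
step 2 [2y] zero: DF = P = 4771/5000 ≈ 0.954200
step 3 [3y] bond c/1=3/50: DF=(280933/250000 − 3/50·(0.993100+0.954200))/(1+3/50) = 9499/10000 ≈ 0.949900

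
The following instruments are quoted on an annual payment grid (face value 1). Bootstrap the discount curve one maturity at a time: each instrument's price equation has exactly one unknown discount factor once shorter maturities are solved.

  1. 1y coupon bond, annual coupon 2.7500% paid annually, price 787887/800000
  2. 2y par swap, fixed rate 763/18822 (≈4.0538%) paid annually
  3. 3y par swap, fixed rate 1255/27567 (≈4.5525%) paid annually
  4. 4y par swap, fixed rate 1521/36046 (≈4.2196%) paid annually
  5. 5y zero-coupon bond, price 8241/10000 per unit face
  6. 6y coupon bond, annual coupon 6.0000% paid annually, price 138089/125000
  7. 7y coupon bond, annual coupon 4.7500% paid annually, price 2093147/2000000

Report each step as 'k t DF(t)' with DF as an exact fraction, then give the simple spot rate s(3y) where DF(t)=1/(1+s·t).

step 1 [1y] bond c/1=11/400: DF=(787887/800000 − 11/400·(0))/(1+11/400) = 1917/2000 ≈ 0.958500
step 2 [2y] swap r/1=763/18822: DF=(1 − 763/18822·(0.958500))/(1+763/18822) = 9237/10000 ≈ 0.923700
step 3 [3y] swap r/1=1255/27567: DF=(1 − 1255/27567·(0.958500+0.923700))/(1+1255/27567) = 1749/2000 ≈ 0.874500
step 4 [4y] swap r/1=1521/36046: DF=(1 − 1521/36046·(0.958500+0.923700+0.874500))/(1+1521/36046) = 8479/10000 ≈ 0.847900
step 5 [5y] zero: DF = P = 8241/10000 ≈ 0.824100
step 6 [6y] bond c/1=3/50: DF=(138089/125000 − 3/50·(0.958500+0.923700+0.874500+0.847900+0.824100))/(1+3/50) = 1583/2000 ≈ 0.791500
step 7 [7y] bond c/1=19/400: DF=(2093147/2000000 − 19/400·(0.958500+0.923700+0.874500+0.847900+0.824100+0.791500))/(1+19/400) = 953/1250 ≈ 0.762400

1 1 1917/2000
2 2 9237/10000
3 3 1749/2000
4 4 8479/10000
5 5 8241/10000
6 6 1583/2000
7 7 953/1250
s(3y) = (1/(1749/2000) − 1)/(3) = 251/5247 ≈ 4.7837%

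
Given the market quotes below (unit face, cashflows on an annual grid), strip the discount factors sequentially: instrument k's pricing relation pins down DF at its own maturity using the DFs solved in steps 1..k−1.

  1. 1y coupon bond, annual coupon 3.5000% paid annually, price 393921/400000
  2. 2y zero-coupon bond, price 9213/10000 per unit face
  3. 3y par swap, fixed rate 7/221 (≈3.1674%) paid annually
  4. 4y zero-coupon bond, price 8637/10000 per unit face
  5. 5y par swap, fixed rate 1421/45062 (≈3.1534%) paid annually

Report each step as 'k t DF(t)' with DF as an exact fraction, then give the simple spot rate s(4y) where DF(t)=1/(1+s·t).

1 1 1903/2000
2 2 9213/10000
3 3 4559/5000
4 4 8637/10000
5 5 8579/10000
s(4y) = (1/(8637/10000) − 1)/(4) = 1363/34548 ≈ 3.9452%

step 1 [1y] bond c/1=7/200: DF=(393921/400000 − 7/200·(0))/(1+7/200) = 1903/2000 ≈ 0.951500
step 2 [2y] zero: DF = P = 9213/10000 ≈ 0.921300
step 3 [3y] swap r/1=7/221: DF=(1 − 7/221·(0.951500+0.921300))/(1+7/221) = 4559/5000 ≈ 0.911800
step 4 [4y] zero: DF = P = 8637/10000 ≈ 0.863700
step 5 [5y] swap r/1=1421/45062: DF=(1 − 1421/45062·(0.951500+0.921300+0.911800+0.863700))/(1+1421/45062) = 8579/10000 ≈ 0.857900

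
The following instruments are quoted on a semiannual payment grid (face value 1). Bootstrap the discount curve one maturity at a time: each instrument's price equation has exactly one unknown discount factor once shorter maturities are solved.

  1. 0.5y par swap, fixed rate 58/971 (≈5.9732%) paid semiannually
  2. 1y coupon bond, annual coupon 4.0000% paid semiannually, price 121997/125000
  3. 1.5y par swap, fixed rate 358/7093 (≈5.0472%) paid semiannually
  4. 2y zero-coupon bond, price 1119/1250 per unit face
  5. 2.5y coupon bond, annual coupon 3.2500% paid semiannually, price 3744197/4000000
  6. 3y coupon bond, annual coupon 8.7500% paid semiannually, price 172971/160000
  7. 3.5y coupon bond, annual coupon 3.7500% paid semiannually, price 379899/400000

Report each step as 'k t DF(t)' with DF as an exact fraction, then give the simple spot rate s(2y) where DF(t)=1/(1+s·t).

step 1 [0.5y] swap r/2=29/971: DF=(1 − 29/971·(0))/(1+29/971) = 971/1000 ≈ 0.971000
step 2 [1y] bond c/2=1/50: DF=(121997/125000 − 1/50·(0.971000))/(1+1/50) = 4689/5000 ≈ 0.937800
step 3 [1.5y] swap r/2=179/7093: DF=(1 − 179/7093·(0.971000+0.937800))/(1+179/7093) = 2321/2500 ≈ 0.928400
step 4 [2y] zero: DF = P = 1119/1250 ≈ 0.895200
step 5 [2.5y] bond c/2=13/800: DF=(3744197/4000000 − 13/800·(0.971000+0.937800+0.928400+0.895200))/(1+13/800) = 4307/5000 ≈ 0.861400
step 6 [3y] bond c/2=7/160: DF=(172971/160000 − 7/160·(0.971000+0.937800+0.928400+0.895200+0.861400))/(1+7/160) = 527/625 ≈ 0.843200
step 7 [3.5y] bond c/2=3/160: DF=(379899/400000 − 3/160·(0.971000+0.937800+0.928400+0.895200+0.861400+0.843200))/(1+3/160) = 4161/5000 ≈ 0.832200

1 1/2 971/1000
2 1 4689/5000
3 3/2 2321/2500
4 2 1119/1250
5 5/2 4307/5000
6 3 527/625
7 7/2 4161/5000
s(2y) = (1/(1119/1250) − 1)/(2) = 131/2238 ≈ 5.8534%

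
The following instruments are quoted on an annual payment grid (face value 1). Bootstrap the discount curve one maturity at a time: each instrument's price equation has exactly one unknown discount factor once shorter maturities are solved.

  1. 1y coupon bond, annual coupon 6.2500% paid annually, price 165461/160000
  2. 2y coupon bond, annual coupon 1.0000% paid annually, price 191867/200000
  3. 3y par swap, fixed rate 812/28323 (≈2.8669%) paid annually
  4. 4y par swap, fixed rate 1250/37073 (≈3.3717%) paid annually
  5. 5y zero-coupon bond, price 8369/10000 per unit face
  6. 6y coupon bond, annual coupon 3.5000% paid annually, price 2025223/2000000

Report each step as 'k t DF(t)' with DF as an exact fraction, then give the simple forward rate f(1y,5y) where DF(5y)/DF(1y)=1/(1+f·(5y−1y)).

1 1 9733/10000
2 2 4701/5000
3 3 2297/2500
4 4 7/8
5 5 8369/10000
6 6 8247/10000
f(1y,5y) = ((9733/10000)/(8369/10000) − 1)/(4) = 341/8369 ≈ 4.0746%

step 1 [1y] bond c/1=1/16: DF=(165461/160000 − 1/16·(0))/(1+1/16) = 9733/10000 ≈ 0.973300
step 2 [2y] bond c/1=1/100: DF=(191867/200000 − 1/100·(0.973300))/(1+1/100) = 4701/5000 ≈ 0.940200
step 3 [3y] swap r/1=812/28323: DF=(1 − 812/28323·(0.973300+0.940200))/(1+812/28323) = 2297/2500 ≈ 0.918800
step 4 [4y] swap r/1=1250/37073: DF=(1 − 1250/37073·(0.973300+0.940200+0.918800))/(1+1250/37073) = 7/8 ≈ 0.875000
step 5 [5y] zero: DF = P = 8369/10000 ≈ 0.836900
step 6 [6y] bond c/1=7/200: DF=(2025223/2000000 − 7/200·(0.973300+0.940200+0.918800+0.875000+0.836900))/(1+7/200) = 8247/10000 ≈ 0.824700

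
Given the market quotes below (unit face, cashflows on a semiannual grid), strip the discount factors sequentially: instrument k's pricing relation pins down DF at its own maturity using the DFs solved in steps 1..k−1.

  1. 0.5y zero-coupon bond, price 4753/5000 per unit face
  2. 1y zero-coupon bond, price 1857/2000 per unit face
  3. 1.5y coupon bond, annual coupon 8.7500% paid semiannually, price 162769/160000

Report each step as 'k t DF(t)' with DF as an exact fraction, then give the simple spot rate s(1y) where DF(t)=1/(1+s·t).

step 1 [0.5y] zero: DF = P = 4753/5000 ≈ 0.950600
step 2 [1y] zero: DF = P = 1857/2000 ≈ 0.928500
step 3 [1.5y] bond c/2=7/160: DF=(162769/160000 − 7/160·(0.950600+0.928500))/(1+7/160) = 8959/10000 ≈ 0.895900

1 1/2 4753/5000
2 1 1857/2000
3 3/2 8959/10000
s(1y) = (1/(1857/2000) − 1)/(1) = 143/1857 ≈ 7.7006%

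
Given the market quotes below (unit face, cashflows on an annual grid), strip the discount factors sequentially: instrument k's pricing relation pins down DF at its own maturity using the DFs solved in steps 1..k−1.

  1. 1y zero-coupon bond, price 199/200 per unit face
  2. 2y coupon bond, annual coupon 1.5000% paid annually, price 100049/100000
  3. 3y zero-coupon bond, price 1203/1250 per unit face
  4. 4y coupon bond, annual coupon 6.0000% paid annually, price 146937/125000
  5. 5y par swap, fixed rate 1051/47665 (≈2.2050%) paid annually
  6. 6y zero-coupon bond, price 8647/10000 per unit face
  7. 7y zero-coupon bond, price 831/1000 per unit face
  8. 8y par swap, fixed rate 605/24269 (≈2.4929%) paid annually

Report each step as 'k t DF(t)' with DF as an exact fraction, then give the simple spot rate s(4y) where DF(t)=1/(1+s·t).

1 1 199/200
2 2 971/1000
3 3 1203/1250
4 4 1179/1250
5 5 8949/10000
6 6 8647/10000
7 7 831/1000
8 8 1637/2000
s(4y) = (1/(1179/1250) − 1)/(4) = 71/4716 ≈ 1.5055%

step 1 [1y] zero: DF = P = 199/200 ≈ 0.995000
step 2 [2y] bond c/1=3/200: DF=(100049/100000 − 3/200·(0.995000))/(1+3/200) = 971/1000 ≈ 0.971000
step 3 [3y] zero: DF = P = 1203/1250 ≈ 0.962400
step 4 [4y] bond c/1=3/50: DF=(146937/125000 − 3/50·(0.995000+0.971000+0.962400))/(1+3/50) = 1179/1250 ≈ 0.943200
step 5 [5y] swap r/1=1051/47665: DF=(1 − 1051/47665·(0.995000+0.971000+0.962400+0.943200))/(1+1051/47665) = 8949/10000 ≈ 0.894900
step 6 [6y] zero: DF = P = 8647/10000 ≈ 0.864700
step 7 [7y] zero: DF = P = 831/1000 ≈ 0.831000
step 8 [8y] swap r/1=605/24269: DF=(1 − 605/24269·(0.995000+0.971000+0.962400+0.943200+0.894900+0.864700+0.831000))/(1+605/24269) = 1637/2000 ≈ 0.818500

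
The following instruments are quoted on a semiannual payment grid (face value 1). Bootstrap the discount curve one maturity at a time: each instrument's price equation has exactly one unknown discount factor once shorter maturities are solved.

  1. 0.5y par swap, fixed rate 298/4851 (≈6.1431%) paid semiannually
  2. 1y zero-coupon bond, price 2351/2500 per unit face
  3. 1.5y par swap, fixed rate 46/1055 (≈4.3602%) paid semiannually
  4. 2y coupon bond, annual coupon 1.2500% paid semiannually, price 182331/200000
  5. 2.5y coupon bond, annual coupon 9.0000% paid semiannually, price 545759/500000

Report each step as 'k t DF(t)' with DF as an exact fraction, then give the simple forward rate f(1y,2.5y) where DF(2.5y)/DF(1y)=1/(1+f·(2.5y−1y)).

1 1/2 4851/5000
2 1 2351/2500
3 3/2 9379/10000
4 2 8883/10000
5 5/2 2209/2500
f(1y,2.5y) = ((2351/2500)/(2209/2500) − 1)/(3/2) = 284/6627 ≈ 4.2855%

step 1 [0.5y] swap r/2=149/4851: DF=(1 − 149/4851·(0))/(1+149/4851) = 4851/5000 ≈ 0.970200
step 2 [1y] zero: DF = P = 2351/2500 ≈ 0.940400
step 3 [1.5y] swap r/2=23/1055: DF=(1 − 23/1055·(0.970200+0.940400))/(1+23/1055) = 9379/10000 ≈ 0.937900
step 4 [2y] bond c/2=1/160: DF=(182331/200000 − 1/160·(0.970200+0.940400+0.937900))/(1+1/160) = 8883/10000 ≈ 0.888300
step 5 [2.5y] bond c/2=9/200: DF=(545759/500000 − 9/200·(0.970200+0.940400+0.937900+0.888300))/(1+9/200) = 2209/2500 ≈ 0.883600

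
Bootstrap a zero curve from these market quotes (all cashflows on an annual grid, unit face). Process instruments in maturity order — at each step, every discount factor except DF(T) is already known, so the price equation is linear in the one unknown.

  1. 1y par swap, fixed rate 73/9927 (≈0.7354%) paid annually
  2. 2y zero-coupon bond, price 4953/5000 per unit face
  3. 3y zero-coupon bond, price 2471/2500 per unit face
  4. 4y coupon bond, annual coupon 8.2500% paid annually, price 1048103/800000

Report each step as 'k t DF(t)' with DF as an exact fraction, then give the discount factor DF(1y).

step 1 [1y] swap r/1=73/9927: DF=(1 − 73/9927·(0))/(1+73/9927) = 9927/10000 ≈ 0.992700
step 2 [2y] zero: DF = P = 4953/5000 ≈ 0.990600
step 3 [3y] zero: DF = P = 2471/2500 ≈ 0.988400
step 4 [4y] bond c/1=33/400: DF=(1048103/800000 − 33/400·(0.992700+0.990600+0.988400))/(1+33/400) = 4919/5000 ≈ 0.983800

1 1 9927/10000
2 2 4953/5000
3 3 2471/2500
4 4 4919/5000
DF(1y) = 9927/10000 ≈ 0.992700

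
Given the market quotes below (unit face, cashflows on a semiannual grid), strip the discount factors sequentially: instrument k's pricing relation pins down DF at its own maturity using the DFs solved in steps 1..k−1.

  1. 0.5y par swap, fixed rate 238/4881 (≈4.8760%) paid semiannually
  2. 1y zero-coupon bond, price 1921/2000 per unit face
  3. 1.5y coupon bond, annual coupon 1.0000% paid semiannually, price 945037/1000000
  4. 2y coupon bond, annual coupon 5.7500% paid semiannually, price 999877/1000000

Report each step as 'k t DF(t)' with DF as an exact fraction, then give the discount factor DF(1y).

step 1 [0.5y] swap r/2=119/4881: DF=(1 − 119/4881·(0))/(1+119/4881) = 4881/5000 ≈ 0.976200
step 2 [1y] zero: DF = P = 1921/2000 ≈ 0.960500
step 3 [1.5y] bond c/2=1/200: DF=(945037/1000000 − 1/200·(0.976200+0.960500))/(1+1/200) = 9307/10000 ≈ 0.930700
step 4 [2y] bond c/2=23/800: DF=(999877/1000000 − 23/800·(0.976200+0.960500+0.930700))/(1+23/800) = 4459/5000 ≈ 0.891800

1 1/2 4881/5000
2 1 1921/2000
3 3/2 9307/10000
4 2 4459/5000
DF(1y) = 1921/2000 ≈ 0.960500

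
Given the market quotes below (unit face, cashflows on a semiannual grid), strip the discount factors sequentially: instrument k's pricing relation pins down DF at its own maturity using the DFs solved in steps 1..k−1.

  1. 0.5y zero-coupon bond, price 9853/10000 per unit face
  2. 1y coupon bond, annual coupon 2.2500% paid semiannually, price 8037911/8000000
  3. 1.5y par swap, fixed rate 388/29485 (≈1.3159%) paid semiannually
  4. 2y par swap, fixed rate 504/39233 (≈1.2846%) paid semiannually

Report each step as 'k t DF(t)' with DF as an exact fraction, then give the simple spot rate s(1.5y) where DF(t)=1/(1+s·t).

1 1/2 9853/10000
2 1 4913/5000
3 3/2 4903/5000
4 2 2437/2500
s(1.5y) = (1/(4903/5000) − 1)/(3/2) = 194/14709 ≈ 1.3189%

step 1 [0.5y] zero: DF = P = 9853/10000 ≈ 0.985300
step 2 [1y] bond c/2=9/800: DF=(8037911/8000000 − 9/800·(0.985300))/(1+9/800) = 4913/5000 ≈ 0.982600
step 3 [1.5y] swap r/2=194/29485: DF=(1 − 194/29485·(0.985300+0.982600))/(1+194/29485) = 4903/5000 ≈ 0.980600
step 4 [2y] swap r/2=252/39233: DF=(1 − 252/39233·(0.985300+0.982600+0.980600))/(1+252/39233) = 2437/2500 ≈ 0.974800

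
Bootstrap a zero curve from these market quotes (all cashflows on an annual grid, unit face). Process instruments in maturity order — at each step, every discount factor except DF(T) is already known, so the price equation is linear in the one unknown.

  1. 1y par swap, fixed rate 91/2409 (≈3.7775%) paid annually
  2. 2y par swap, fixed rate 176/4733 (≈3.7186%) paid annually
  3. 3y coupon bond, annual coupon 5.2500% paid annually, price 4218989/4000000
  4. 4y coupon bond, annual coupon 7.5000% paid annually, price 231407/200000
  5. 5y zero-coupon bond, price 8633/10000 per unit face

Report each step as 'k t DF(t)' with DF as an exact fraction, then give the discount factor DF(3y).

1 1 2409/2500
2 2 581/625
3 3 9077/10000
4 4 8809/10000
5 5 8633/10000
DF(3y) = 9077/10000 ≈ 0.907700

step 1 [1y] swap r/1=91/2409: DF=(1 − 91/2409·(0))/(1+91/2409) = 2409/2500 ≈ 0.963600
step 2 [2y] swap r/1=176/4733: DF=(1 − 176/4733·(0.963600))/(1+176/4733) = 581/625 ≈ 0.929600
step 3 [3y] bond c/1=21/400: DF=(4218989/4000000 − 21/400·(0.963600+0.929600))/(1+21/400) = 9077/10000 ≈ 0.907700
step 4 [4y] bond c/1=3/40: DF=(231407/200000 − 3/40·(0.963600+0.929600+0.907700))/(1+3/40) = 8809/10000 ≈ 0.880900
step 5 [5y] zero: DF = P = 8633/10000 ≈ 0.863300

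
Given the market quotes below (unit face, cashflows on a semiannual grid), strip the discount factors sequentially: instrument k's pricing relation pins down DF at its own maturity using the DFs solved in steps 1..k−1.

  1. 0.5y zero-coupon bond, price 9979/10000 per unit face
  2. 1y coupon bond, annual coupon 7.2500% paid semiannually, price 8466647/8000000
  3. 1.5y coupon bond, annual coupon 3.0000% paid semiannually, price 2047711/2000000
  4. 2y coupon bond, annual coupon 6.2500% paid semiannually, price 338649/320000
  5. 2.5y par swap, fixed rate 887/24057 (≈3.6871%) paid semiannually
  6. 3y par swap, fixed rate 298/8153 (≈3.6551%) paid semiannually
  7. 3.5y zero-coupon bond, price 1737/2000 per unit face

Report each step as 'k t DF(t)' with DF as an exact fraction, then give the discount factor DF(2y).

step 1 [0.5y] zero: DF = P = 9979/10000 ≈ 0.997900
step 2 [1y] bond c/2=29/800: DF=(8466647/8000000 − 29/800·(0.997900))/(1+29/800) = 1233/1250 ≈ 0.986400
step 3 [1.5y] bond c/2=3/200: DF=(2047711/2000000 − 3/200·(0.997900+0.986400))/(1+3/200) = 4897/5000 ≈ 0.979400
step 4 [2y] bond c/2=1/32: DF=(338649/320000 − 1/32·(0.997900+0.986400+0.979400))/(1+1/32) = 2341/2500 ≈ 0.936400
step 5 [2.5y] swap r/2=887/48114: DF=(1 − 887/48114·(0.997900+0.986400+0.979400+0.936400))/(1+887/48114) = 9113/10000 ≈ 0.911300
step 6 [3y] swap r/2=149/8153: DF=(1 − 149/8153·(0.997900+0.986400+0.979400+0.936400+0.911300))/(1+149/8153) = 8957/10000 ≈ 0.895700
step 7 [3.5y] zero: DF = P = 1737/2000 ≈ 0.868500

1 1/2 9979/10000
2 1 1233/1250
3 3/2 4897/5000
4 2 2341/2500
5 5/2 9113/10000
6 3 8957/10000
7 7/2 1737/2000
DF(2y) = 2341/2500 ≈ 0.936400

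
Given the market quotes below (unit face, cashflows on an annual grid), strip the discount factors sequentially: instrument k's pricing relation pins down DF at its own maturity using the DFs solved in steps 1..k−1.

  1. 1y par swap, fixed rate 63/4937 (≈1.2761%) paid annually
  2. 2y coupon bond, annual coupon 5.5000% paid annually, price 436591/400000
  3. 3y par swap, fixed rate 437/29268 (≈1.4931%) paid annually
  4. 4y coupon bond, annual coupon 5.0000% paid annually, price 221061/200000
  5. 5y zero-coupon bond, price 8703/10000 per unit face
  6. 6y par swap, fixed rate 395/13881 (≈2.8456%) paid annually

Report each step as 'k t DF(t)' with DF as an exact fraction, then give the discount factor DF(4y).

1 1 4937/5000
2 2 9831/10000
3 3 9563/10000
4 4 9133/10000
5 5 8703/10000
6 6 421/500
DF(4y) = 9133/10000 ≈ 0.913300

step 1 [1y] swap r/1=63/4937: DF=(1 − 63/4937·(0))/(1+63/4937) = 4937/5000 ≈ 0.987400
step 2 [2y] bond c/1=11/200: DF=(436591/400000 − 11/200·(0.987400))/(1+11/200) = 9831/10000 ≈ 0.983100
step 3 [3y] swap r/1=437/29268: DF=(1 − 437/29268·(0.987400+0.983100))/(1+437/29268) = 9563/10000 ≈ 0.956300
step 4 [4y] bond c/1=1/20: DF=(221061/200000 − 1/20·(0.987400+0.983100+0.956300))/(1+1/20) = 9133/10000 ≈ 0.913300
step 5 [5y] zero: DF = P = 8703/10000 ≈ 0.870300
step 6 [6y] swap r/1=395/13881: DF=(1 − 395/13881·(0.987400+0.983100+0.956300+0.913300+0.870300))/(1+395/13881) = 421/500 ≈ 0.842000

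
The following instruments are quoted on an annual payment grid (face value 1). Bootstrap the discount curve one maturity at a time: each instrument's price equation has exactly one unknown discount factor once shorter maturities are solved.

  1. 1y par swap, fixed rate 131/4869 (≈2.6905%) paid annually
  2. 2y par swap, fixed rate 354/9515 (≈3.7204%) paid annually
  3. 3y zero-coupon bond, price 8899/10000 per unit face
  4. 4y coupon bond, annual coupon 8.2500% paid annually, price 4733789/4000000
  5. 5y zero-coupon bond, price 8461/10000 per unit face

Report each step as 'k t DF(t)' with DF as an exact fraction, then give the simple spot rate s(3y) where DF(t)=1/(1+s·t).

1 1 4869/5000
2 2 2323/2500
3 3 8899/10000
4 4 2201/2500
5 5 8461/10000
s(3y) = (1/(8899/10000) − 1)/(3) = 367/8899 ≈ 4.1241%

step 1 [1y] swap r/1=131/4869: DF=(1 − 131/4869·(0))/(1+131/4869) = 4869/5000 ≈ 0.973800
step 2 [2y] swap r/1=354/9515: DF=(1 − 354/9515·(0.973800))/(1+354/9515) = 2323/2500 ≈ 0.929200
step 3 [3y] zero: DF = P = 8899/10000 ≈ 0.889900
step 4 [4y] bond c/1=33/400: DF=(4733789/4000000 − 33/400·(0.973800+0.929200+0.889900))/(1+33/400) = 2201/2500 ≈ 0.880400
step 5 [5y] zero: DF = P = 8461/10000 ≈ 0.846100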